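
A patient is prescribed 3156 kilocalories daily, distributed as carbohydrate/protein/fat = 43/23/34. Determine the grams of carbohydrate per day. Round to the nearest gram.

339 g/day

Carbohydrate energy = 43% × 3156 = 1357.08 kcal.
At 4 kcal/g: 1357.08 ÷ 4 = 339.27 g.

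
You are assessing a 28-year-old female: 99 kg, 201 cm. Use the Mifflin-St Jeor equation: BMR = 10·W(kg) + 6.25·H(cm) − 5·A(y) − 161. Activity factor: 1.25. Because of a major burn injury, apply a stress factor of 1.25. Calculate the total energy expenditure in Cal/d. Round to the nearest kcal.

Mifflin-St Jeor (female): BMR = 10(99) + 6.25(201) − 5(28) − 161 = 990 + 1256.25 − 140 − 161 = 1945.25 kcal/day.
TEE = BMR × activity factor = 1945.25 × 1.25 = 2431.5625 kcal/day.
Apply stress factor: 2431.5625 × 1.25 = 3039.4531 kcal/day.

3039 Cal/d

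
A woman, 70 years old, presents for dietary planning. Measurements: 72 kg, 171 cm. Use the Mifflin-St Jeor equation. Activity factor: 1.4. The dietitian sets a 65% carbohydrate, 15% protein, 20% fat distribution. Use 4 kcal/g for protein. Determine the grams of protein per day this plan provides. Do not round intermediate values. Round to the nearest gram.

Mifflin-St Jeor (female): BMR = 10(72) + 6.25(171) − 5(70) − 161 = 720 + 1068.75 − 350 − 161 = 1277.75 kcal/day.
TEE = 1277.75 × 1.4 = 1788.85 kcal/day.
Protein energy = 15% × 1788.85 = 268.3275 kcal.
Protein = 268.3275 ÷ 4 kcal/g = 67.0819 g.

67 g/day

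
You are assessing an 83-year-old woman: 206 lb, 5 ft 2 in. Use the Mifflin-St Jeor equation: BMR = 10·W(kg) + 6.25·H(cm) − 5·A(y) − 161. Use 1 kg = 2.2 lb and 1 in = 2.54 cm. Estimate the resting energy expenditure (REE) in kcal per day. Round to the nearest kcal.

Convert to metric: weight = 206 ÷ 2.2 = 93.6364 kg; height = (5×12 + 2) × 2.54 = 62 × 2.54 = 157.48 cm.
Mifflin-St Jeor (female): BMR = 10(93.6364) + 6.25(157.48) − 5(83) − 161 = 936.3636 + 984.25 − 415 − 161 = 1344.6136 kcal/day.

1345 kcal per day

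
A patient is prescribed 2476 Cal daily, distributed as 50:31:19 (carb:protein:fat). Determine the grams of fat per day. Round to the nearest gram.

Fat energy = 19% × 2476 = 470.44 kcal.
At 9 kcal/g: 470.44 ÷ 9 = 52.2711 g.

52 g/day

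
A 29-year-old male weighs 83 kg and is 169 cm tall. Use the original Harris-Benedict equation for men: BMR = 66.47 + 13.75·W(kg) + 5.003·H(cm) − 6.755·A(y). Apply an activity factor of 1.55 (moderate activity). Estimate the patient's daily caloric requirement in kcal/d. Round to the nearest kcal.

2879 kcal/d

Harris-Benedict: BMR = 66.47 + 13.75(83) + 5.003(169) − 6.755(29) = 1857.332 kcal/day.
TEE = BMR × activity factor = 1857.332 × 1.55 = 2878.8646 kcal/day.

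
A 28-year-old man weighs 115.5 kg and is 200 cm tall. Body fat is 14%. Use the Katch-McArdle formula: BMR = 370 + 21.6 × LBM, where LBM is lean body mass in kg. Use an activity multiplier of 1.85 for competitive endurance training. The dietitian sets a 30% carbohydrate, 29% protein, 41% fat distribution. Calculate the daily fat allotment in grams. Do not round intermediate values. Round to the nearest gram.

LBM = 115.5 × (1 − 0.14) = 99.33 kg. Katch-McArdle: BMR = 370 + 21.6 × 99.33 = 2515.528 kcal/day.
TEE = 2515.528 × 1.85 = 4653.7268 kcal/day.
Fat energy = 41% × 4653.7268 = 1908.028 kcal.
Fat = 1908.028 ÷ 9 kcal/g = 212.0031 g.

212 g/day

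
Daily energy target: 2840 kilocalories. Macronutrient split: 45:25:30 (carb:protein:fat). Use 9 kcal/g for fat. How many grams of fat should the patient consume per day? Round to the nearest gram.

95 g/day

Fat energy = 30% × 2840 = 852 kcal.
At 9 kcal/g: 852 ÷ 9 = 94.6667 g.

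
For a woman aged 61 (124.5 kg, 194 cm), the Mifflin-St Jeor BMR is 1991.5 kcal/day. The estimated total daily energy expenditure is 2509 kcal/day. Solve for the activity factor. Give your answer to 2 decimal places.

Activity factor = TEE ÷ BMR = 2509 ÷ 1991.5 = 1.26.

1.26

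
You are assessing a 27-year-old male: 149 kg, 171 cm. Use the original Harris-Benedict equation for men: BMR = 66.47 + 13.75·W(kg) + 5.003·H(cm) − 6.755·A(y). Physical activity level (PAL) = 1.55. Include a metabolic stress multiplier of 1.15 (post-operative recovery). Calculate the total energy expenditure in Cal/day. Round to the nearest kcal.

Harris-Benedict: BMR = 66.47 + 13.75(149) + 5.003(171) − 6.755(27) = 2788.348 kcal/day.
TEE = BMR × activity factor = 2788.348 × 1.55 = 4321.9394 kcal/day.
Apply stress factor: 4321.9394 × 1.15 = 4970.2303 kcal/day.

4970 Cal/day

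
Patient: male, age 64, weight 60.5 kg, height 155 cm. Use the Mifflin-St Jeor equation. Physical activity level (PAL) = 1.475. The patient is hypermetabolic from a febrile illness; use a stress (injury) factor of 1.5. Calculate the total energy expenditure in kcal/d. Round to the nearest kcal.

Mifflin-St Jeor (male): BMR = 10(60.5) + 6.25(155) − 5(64) + 5 = 605 + 968.75 − 320 + 5 = 1258.75 kcal/day.
TEE = BMR × activity factor = 1258.75 × 1.475 = 1856.6563 kcal/day.
Apply stress factor: 1856.6563 × 1.5 = 2784.9844 kcal/day.

2785 kcal/d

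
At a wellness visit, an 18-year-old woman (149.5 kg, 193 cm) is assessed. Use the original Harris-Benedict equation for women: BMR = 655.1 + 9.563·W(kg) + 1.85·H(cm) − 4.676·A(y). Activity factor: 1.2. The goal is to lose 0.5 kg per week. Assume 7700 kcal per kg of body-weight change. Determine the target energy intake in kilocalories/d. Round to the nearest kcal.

Harris-Benedict: BMR = 655.1 + 9.563(149.5) + 1.85(193) − 4.676(18) = 2357.6505 kcal/day.
TEE = 2357.6505 × 1.2 = 2829.1806 kcal/day.
Required daily deficit = 0.5 × 7700 ÷ 7 = 550 kcal/day.
Target intake = 2829.1806 − 550 = 2279.1806 kcal/day.

2279 kilocalories/d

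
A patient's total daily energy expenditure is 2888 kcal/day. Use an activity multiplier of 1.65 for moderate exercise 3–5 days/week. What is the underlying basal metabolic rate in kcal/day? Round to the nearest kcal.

1750 kcal/day

BMR = TEE ÷ activity factor = 2888 ÷ 1.65 = 1750.303 kcal/day.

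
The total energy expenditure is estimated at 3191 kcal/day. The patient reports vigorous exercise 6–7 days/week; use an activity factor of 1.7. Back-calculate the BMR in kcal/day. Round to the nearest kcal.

1877 kcal/day

BMR = TEE ÷ activity factor = 3191 ÷ 1.7 = 1877.0588 kcal/day.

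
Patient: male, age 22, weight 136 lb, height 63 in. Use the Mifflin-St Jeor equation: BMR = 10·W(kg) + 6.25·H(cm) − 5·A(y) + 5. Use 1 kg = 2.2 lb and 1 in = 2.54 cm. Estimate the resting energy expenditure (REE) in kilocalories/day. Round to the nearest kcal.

Convert to metric: weight = 136 ÷ 2.2 = 61.8182 kg; height = 63 × 2.54 = 160.02 cm.
Mifflin-St Jeor (male): BMR = 10(61.8182) + 6.25(160.02) − 5(22) + 5 = 618.1818 + 1000.125 − 110 + 5 = 1513.3068 kcal/day.

1513 kilocalories/day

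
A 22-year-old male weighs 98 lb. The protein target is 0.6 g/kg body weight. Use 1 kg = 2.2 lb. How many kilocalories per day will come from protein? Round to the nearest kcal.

107 kcal/day

Weight in kg = 98 ÷ 2.2 = 44.5455 kg.
Protein = 0.6 g/kg × 44.5455 kg = 26.7273 g/day.
Protein energy = 26.7273 g × 4 kcal/g = 106.9091 kcal/day.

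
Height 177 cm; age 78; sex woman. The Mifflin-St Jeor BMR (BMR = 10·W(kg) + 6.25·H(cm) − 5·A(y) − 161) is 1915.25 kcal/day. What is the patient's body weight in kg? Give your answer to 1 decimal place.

1915.25 = 10·W + 6.25(177) − 5(78) − 161
10·W = 1915.25 − 555.25 = 1360, so W = 136 kg.

136.0 kg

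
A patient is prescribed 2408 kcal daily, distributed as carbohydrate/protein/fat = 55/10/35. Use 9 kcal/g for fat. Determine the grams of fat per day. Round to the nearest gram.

Fat energy = 35% × 2408 = 842.8 kcal.
At 9 kcal/g: 842.8 ÷ 9 = 93.6444 g.

94 g/day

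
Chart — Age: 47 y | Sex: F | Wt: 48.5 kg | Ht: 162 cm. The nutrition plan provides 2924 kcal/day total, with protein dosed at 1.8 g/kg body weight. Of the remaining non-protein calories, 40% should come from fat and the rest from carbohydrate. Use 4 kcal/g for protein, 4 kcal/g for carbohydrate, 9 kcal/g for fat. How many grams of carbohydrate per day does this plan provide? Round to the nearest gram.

386 g/day

Protein = 1.8 × 48.5 = 87.3 g → 87.3 × 4 = 349.2 kcal.
Non-protein calories = 2924 − 349.2 = 2574.8 kcal.
Fat: 40% × 2574.8 = 1029.92 kcal; carbohydrate: 1544.88 kcal.
Carbohydrate: 1544.88 kcal ÷ 4 kcal/g = 386.22 g.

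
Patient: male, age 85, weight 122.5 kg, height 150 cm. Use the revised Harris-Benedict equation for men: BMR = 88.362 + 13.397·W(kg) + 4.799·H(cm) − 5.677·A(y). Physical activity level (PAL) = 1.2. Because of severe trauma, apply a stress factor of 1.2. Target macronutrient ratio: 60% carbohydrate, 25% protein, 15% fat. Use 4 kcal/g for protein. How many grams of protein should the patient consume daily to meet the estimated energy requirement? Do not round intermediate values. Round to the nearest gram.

Harris-Benedict: BMR = 88.362 + 13.397(122.5) + 4.799(150) − 5.677(85) = 1966.7995 kcal/day.
TEE = 1966.7995 × 1.2 = 2360.1594 kcal/day.
With stress factor 1.2: 2360.1594 × 1.2 = 2832.1913 kcal/day.
Protein energy = 25% × 2832.1913 = 708.0478 kcal.
Protein = 708.0478 ÷ 4 kcal/g = 177.012 g.

177 g/day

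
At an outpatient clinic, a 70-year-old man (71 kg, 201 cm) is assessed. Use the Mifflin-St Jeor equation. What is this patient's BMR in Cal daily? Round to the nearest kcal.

1621 Cal daily

Mifflin-St Jeor (male): BMR = 10(71) + 6.25(201) − 5(70) + 5 = 710 + 1256.25 − 350 + 5 = 1621.25 kcal/day.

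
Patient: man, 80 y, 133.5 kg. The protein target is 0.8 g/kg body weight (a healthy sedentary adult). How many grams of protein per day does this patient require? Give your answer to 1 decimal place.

Protein = 0.8 g/kg × 133.5 kg = 106.8 g/day.

106.8 g/day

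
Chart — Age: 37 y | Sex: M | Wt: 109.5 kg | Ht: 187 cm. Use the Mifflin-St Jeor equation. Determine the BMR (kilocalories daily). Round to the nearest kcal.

Mifflin-St Jeor (male): BMR = 10(109.5) + 6.25(187) − 5(37) + 5 = 1095 + 1168.75 − 185 + 5 = 2083.75 kcal/day.

2084 kilocalories daily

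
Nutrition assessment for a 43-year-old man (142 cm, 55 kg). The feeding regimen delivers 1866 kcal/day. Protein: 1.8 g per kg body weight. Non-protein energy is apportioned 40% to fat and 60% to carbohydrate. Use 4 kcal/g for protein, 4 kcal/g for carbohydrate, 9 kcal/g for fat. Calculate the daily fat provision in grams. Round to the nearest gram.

Protein = 1.8 × 55 = 99 g → 99 × 4 = 396 kcal.
Non-protein calories = 1866 − 396 = 1470 kcal.
Fat: 40% × 1470 = 588 kcal; carbohydrate: 882 kcal.
Fat: 588 kcal ÷ 9 kcal/g = 65.3333 g.

65 g/day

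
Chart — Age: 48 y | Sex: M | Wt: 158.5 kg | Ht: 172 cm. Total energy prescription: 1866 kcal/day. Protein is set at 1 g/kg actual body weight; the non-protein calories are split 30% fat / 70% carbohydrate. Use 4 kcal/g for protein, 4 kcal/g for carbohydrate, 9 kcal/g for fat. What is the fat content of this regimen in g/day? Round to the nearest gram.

41 g/day

Protein = 1 × 158.5 = 158.5 g → 158.5 × 4 = 634 kcal.
Non-protein calories = 1866 − 634 = 1232 kcal.
Fat: 30% × 1232 = 369.6 kcal; carbohydrate: 862.4 kcal.
Fat: 369.6 kcal ÷ 9 kcal/g = 41.0667 g.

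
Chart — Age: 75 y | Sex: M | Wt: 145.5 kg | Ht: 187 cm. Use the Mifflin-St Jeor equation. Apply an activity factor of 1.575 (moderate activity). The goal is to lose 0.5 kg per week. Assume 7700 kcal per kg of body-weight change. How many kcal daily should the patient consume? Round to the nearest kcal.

Mifflin-St Jeor (male): BMR = 10(145.5) + 6.25(187) − 5(75) + 5 = 1455 + 1168.75 − 375 + 5 = 2253.75 kcal/day.
TEE = 2253.75 × 1.575 = 3549.6563 kcal/day.
Required daily deficit = 0.5 × 7700 ÷ 7 = 550 kcal/day.
Target intake = 3549.6563 − 550 = 2999.6563 kcal/day.

3000 kcal daily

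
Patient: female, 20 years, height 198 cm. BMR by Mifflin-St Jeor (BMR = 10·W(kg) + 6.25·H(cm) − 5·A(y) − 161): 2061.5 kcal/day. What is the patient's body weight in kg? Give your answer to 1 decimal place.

108.5 kg

2061.5 = 10·W + 6.25(198) − 5(20) − 161
10·W = 2061.5 − 976.5 = 1085, so W = 108.5 kg.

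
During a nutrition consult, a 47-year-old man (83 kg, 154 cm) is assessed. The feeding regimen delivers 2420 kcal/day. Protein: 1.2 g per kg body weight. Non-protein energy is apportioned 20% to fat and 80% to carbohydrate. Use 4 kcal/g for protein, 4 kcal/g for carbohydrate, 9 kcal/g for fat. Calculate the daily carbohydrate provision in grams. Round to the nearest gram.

404 g/day

Protein = 1.2 × 83 = 99.6 g → 99.6 × 4 = 398.4 kcal.
Non-protein calories = 2420 − 398.4 = 2021.6 kcal.
Fat: 20% × 2021.6 = 404.32 kcal; carbohydrate: 1617.28 kcal.
Carbohydrate: 1617.28 kcal ÷ 4 kcal/g = 404.32 g.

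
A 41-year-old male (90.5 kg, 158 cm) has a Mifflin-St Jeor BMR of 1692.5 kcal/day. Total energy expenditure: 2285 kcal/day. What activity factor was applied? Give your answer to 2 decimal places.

Activity factor = TEE ÷ BMR = 2285 ÷ 1692.5 = 1.35.

1.35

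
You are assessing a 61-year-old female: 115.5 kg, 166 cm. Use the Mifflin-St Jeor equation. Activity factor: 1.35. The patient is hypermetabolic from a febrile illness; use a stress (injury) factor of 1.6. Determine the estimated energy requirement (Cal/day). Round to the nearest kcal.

3729 Cal/day

Mifflin-St Jeor (female): BMR = 10(115.5) + 6.25(166) − 5(61) − 161 = 1155 + 1037.5 − 305 − 161 = 1726.5 kcal/day.
TEE = BMR × activity factor = 1726.5 × 1.35 = 2330.775 kcal/day.
Apply stress factor: 2330.775 × 1.6 = 3729.24 kcal/day.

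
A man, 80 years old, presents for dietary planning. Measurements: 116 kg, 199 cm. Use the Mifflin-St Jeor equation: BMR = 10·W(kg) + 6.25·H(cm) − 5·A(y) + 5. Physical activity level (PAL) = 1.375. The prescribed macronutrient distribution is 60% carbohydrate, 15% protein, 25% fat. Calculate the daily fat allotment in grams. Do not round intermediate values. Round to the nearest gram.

Mifflin-St Jeor (male): BMR = 10(116) + 6.25(199) − 5(80) + 5 = 1160 + 1243.75 − 400 + 5 = 2008.75 kcal/day.
TEE = 2008.75 × 1.375 = 2762.0313 kcal/day.
Fat energy = 25% × 2762.0313 = 690.5078 kcal.
Fat = 690.5078 ÷ 9 kcal/g = 76.7231 g.

77 g/day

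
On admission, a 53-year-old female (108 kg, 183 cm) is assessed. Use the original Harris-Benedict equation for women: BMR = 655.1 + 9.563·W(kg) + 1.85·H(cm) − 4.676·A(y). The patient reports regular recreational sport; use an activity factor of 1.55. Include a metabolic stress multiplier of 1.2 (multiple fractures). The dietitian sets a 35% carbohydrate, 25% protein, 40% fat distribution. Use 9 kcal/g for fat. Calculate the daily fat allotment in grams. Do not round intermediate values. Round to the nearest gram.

147 g/day

Harris-Benedict: BMR = 655.1 + 9.563(108) + 1.85(183) − 4.676(53) = 1778.626 kcal/day.
TEE = 1778.626 × 1.55 = 2756.8703 kcal/day.
With stress factor 1.2: 2756.8703 × 1.2 = 3308.2444 kcal/day.
Fat energy = 40% × 3308.2444 = 1323.2977 kcal.
Fat = 1323.2977 ÷ 9 kcal/g = 147.0331 g.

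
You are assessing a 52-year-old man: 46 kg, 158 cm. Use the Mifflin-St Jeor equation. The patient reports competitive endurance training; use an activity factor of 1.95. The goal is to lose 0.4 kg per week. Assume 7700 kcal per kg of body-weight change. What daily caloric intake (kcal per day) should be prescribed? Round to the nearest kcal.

1885 kcal per day

Mifflin-St Jeor (male): BMR = 10(46) + 6.25(158) − 5(52) + 5 = 460 + 987.5 − 260 + 5 = 1192.5 kcal/day.
TEE = 1192.5 × 1.95 = 2325.375 kcal/day.
Required daily deficit = 0.4 × 7700 ÷ 7 = 440 kcal/day.
Target intake = 2325.375 − 440 = 1885.375 kcal/day.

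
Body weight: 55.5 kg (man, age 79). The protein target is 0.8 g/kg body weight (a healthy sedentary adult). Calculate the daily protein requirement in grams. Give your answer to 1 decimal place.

44.4 g/day

Protein = 0.8 g/kg × 55.5 kg = 44.4 g/day.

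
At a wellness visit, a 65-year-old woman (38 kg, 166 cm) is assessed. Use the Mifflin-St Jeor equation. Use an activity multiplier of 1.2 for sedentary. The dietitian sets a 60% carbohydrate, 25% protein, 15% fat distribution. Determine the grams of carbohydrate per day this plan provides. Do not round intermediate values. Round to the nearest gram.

168 g/day

Mifflin-St Jeor (female): BMR = 10(38) + 6.25(166) − 5(65) − 161 = 380 + 1037.5 − 325 − 161 = 931.5 kcal/day.
TEE = 931.5 × 1.2 = 1117.8 kcal/day.
Carbohydrate energy = 60% × 1117.8 = 670.68 kcal.
Carbohydrate = 670.68 ÷ 4 kcal/g = 167.67 g.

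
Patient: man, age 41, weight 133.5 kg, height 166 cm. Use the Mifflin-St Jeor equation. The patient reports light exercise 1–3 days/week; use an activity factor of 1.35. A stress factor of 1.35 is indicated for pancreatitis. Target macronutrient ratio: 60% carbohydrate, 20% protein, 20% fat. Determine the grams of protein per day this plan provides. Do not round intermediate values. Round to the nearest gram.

Mifflin-St Jeor (male): BMR = 10(133.5) + 6.25(166) − 5(41) + 5 = 1335 + 1037.5 − 205 + 5 = 2172.5 kcal/day.
TEE = 2172.5 × 1.35 = 2932.875 kcal/day.
With stress factor 1.35: 2932.875 × 1.35 = 3959.3813 kcal/day.
Protein energy = 20% × 3959.3813 = 791.8763 kcal.
Protein = 791.8763 ÷ 4 kcal/g = 197.9691 g.

198 g/day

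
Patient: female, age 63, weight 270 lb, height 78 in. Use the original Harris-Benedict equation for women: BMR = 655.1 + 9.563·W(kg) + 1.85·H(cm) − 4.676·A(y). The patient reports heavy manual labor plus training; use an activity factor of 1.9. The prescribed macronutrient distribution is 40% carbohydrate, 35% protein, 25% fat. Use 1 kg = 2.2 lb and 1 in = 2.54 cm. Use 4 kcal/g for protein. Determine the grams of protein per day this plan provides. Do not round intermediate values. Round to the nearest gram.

Convert to metric: weight = 270 ÷ 2.2 = 122.7273 kg; height = 78 × 2.54 = 198.12 cm.
Harris-Benedict: BMR = 655.1 + 9.563(122.7273) + 1.85(198.12) − 4.676(63) = 1900.6749 kcal/day.
TEE = 1900.6749 × 1.9 = 3611.2823 kcal/day.
Protein energy = 35% × 3611.2823 = 1263.9488 kcal.
Protein = 1263.9488 ÷ 4 kcal/g = 315.9872 g.

316 g/day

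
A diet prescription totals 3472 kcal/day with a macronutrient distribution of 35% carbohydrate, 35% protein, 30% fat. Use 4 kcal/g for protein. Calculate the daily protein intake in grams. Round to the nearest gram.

Protein energy = 35% × 3472 = 1215.2 kcal.
At 4 kcal/g: 1215.2 ÷ 4 = 303.8 g.

304 g/day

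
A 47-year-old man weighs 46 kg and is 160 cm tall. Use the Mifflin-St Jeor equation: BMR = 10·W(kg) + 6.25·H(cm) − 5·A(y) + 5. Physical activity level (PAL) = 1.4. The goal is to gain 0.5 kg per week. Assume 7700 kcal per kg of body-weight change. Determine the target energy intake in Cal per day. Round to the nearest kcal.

2272 Cal per day

Mifflin-St Jeor (male): BMR = 10(46) + 6.25(160) − 5(47) + 5 = 460 + 1000 − 235 + 5 = 1230 kcal/day.
TEE = 1230 × 1.4 = 1722 kcal/day.
Required daily surplus = 0.5 × 7700 ÷ 7 = 550 kcal/day.
Target intake = 1722 + 550 = 2272 kcal/day.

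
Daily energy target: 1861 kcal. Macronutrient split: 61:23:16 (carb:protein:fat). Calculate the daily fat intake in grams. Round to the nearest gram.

33 g/day

Fat energy = 16% × 1861 = 297.76 kcal.
At 9 kcal/g: 297.76 ÷ 9 = 33.0844 g.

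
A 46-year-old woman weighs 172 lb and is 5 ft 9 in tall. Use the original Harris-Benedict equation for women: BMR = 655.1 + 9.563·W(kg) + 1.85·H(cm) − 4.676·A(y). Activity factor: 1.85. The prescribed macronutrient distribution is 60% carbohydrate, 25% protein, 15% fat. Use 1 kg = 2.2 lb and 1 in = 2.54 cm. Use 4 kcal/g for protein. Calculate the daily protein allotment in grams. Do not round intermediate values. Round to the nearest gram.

Convert to metric: weight = 172 ÷ 2.2 = 78.1818 kg; height = (5×12 + 9) × 2.54 = 69 × 2.54 = 175.26 cm.
Harris-Benedict: BMR = 655.1 + 9.563(78.1818) + 1.85(175.26) − 4.676(46) = 1511.8877 kcal/day.
TEE = 1511.8877 × 1.85 = 2796.9923 kcal/day.
Protein energy = 25% × 2796.9923 = 699.2481 kcal.
Protein = 699.2481 ÷ 4 kcal/g = 174.812 g.

175 g/day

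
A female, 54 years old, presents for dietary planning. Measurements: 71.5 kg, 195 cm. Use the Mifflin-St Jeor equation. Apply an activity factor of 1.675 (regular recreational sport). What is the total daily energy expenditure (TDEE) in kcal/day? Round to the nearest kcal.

Mifflin-St Jeor (female): BMR = 10(71.5) + 6.25(195) − 5(54) − 161 = 715 + 1218.75 − 270 − 161 = 1502.75 kcal/day.
TEE = BMR × activity factor = 1502.75 × 1.675 = 2517.1063 kcal/day.

2517 kcal/day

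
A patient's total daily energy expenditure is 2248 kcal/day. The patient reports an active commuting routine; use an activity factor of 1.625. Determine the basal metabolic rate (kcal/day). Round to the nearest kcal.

BMR = TEE ÷ activity factor = 2248 ÷ 1.625 = 1383.3846 kcal/day.

1383 kcal/day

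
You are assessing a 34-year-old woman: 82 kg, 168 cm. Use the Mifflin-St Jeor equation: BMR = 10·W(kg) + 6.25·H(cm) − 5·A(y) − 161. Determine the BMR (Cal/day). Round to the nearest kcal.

Mifflin-St Jeor (female): BMR = 10(82) + 6.25(168) − 5(34) − 161 = 820 + 1050 − 170 − 161 = 1539 kcal/day.

1539 Cal/day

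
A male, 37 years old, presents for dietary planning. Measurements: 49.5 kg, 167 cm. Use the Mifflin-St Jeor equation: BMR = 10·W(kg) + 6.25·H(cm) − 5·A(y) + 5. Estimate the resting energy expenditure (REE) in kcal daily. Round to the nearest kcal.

1359 kcal daily

Mifflin-St Jeor (male): BMR = 10(49.5) + 6.25(167) − 5(37) + 5 = 495 + 1043.75 − 185 + 5 = 1358.75 kcal/day.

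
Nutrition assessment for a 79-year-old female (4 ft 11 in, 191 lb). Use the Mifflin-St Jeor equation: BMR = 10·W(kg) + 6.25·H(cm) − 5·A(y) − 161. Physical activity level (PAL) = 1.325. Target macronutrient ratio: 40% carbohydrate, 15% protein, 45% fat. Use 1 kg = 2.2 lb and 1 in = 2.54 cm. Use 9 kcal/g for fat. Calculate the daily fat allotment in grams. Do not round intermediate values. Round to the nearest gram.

Convert to metric: weight = 191 ÷ 2.2 = 86.8182 kg; height = (4×12 + 11) × 2.54 = 59 × 2.54 = 149.86 cm.
Mifflin-St Jeor (female): BMR = 10(86.8182) + 6.25(149.86) − 5(79) − 161 = 868.1818 + 936.625 − 395 − 161 = 1248.8068 kcal/day.
TEE = 1248.8068 × 1.325 = 1654.669 kcal/day.
Fat energy = 45% × 1654.669 = 744.6011 kcal.
Fat = 744.6011 ÷ 9 kcal/g = 82.7335 g.

83 g/day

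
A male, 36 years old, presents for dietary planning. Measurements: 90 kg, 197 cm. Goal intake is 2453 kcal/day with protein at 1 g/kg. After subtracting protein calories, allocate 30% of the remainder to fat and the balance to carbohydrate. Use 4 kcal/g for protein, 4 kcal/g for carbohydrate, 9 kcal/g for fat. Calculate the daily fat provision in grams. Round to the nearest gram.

Protein = 1 × 90 = 90 g → 90 × 4 = 360 kcal.
Non-protein calories = 2453 − 360 = 2093 kcal.
Fat: 30% × 2093 = 627.9 kcal; carbohydrate: 1465.1 kcal.
Fat: 627.9 kcal ÷ 9 kcal/g = 69.7667 g.

70 g/day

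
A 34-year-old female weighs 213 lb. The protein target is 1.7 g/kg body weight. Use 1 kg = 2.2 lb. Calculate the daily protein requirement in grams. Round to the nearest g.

165 g/day

Weight in kg = 213 ÷ 2.2 = 96.8182 kg.
Protein = 1.7 g/kg × 96.8182 kg = 164.5909 g/day.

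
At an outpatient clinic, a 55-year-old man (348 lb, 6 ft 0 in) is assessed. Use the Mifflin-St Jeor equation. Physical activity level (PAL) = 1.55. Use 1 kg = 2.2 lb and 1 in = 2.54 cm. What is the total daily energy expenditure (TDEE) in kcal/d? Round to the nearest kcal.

Convert to metric: weight = 348 ÷ 2.2 = 158.1818 kg; height = (6×12 + 0) × 2.54 = 72 × 2.54 = 182.88 cm.
Mifflin-St Jeor (male): BMR = 10(158.1818) + 6.25(182.88) − 5(55) + 5 = 1581.8182 + 1143 − 275 + 5 = 2454.8182 kcal/day.
TEE = BMR × activity factor = 2454.8182 × 1.55 = 3804.9682 kcal/day.

3805 kcal/d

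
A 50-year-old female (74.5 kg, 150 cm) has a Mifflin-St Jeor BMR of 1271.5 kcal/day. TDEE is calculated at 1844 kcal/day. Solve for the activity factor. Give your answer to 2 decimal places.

Activity factor = TEE ÷ BMR = 1844 ÷ 1271.5 = 1.45.

1.45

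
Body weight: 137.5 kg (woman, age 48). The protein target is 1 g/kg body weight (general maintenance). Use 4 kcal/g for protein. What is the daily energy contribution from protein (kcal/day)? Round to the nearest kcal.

550 kcal/day

Protein = 1 g/kg × 137.5 kg = 137.5 g/day.
Protein energy = 137.5 g × 4 kcal/g = 550 kcal/day.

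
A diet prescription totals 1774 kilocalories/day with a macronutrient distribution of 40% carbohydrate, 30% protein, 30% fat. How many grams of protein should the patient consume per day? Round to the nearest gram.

133 g/day

Protein energy = 30% × 1774 = 532.2 kcal.
At 4 kcal/g: 532.2 ÷ 4 = 133.05 g.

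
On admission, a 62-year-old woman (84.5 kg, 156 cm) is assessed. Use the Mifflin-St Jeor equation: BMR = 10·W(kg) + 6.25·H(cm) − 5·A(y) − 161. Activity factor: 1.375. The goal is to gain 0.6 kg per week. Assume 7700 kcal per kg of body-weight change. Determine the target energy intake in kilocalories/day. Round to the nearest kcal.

2515 kilocalories/day

Mifflin-St Jeor (female): BMR = 10(84.5) + 6.25(156) − 5(62) − 161 = 845 + 975 − 310 − 161 = 1349 kcal/day.
TEE = 1349 × 1.375 = 1854.875 kcal/day.
Required daily surplus = 0.6 × 7700 ÷ 7 = 660 kcal/day.
Target intake = 1854.875 + 660 = 2514.875 kcal/day.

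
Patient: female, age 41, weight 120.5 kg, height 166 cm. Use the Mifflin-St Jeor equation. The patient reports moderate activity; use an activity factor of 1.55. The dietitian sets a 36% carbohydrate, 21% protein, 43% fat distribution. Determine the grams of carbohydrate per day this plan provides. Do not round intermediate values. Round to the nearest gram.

262 g/day

Mifflin-St Jeor (female): BMR = 10(120.5) + 6.25(166) − 5(41) − 161 = 1205 + 1037.5 − 205 − 161 = 1876.5 kcal/day.
TEE = 1876.5 × 1.55 = 2908.575 kcal/day.
Carbohydrate energy = 36% × 2908.575 = 1047.087 kcal.
Carbohydrate = 1047.087 ÷ 4 kcal/g = 261.7718 g.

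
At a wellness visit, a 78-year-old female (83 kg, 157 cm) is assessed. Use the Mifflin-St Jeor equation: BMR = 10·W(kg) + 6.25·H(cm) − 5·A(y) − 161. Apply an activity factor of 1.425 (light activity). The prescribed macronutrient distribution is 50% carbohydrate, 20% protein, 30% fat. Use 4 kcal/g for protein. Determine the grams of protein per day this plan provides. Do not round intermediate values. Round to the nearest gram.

Mifflin-St Jeor (female): BMR = 10(83) + 6.25(157) − 5(78) − 161 = 830 + 981.25 − 390 − 161 = 1260.25 kcal/day.
TEE = 1260.25 × 1.425 = 1795.8563 kcal/day.
Protein energy = 20% × 1795.8563 = 359.1713 kcal.
Protein = 359.1713 ÷ 4 kcal/g = 89.7928 g.

90 g/day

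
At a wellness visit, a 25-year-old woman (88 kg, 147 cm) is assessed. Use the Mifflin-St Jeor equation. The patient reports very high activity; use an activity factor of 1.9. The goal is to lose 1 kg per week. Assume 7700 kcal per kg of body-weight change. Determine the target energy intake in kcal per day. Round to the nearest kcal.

1774 kcal per day

Mifflin-St Jeor (female): BMR = 10(88) + 6.25(147) − 5(25) − 161 = 880 + 918.75 − 125 − 161 = 1512.75 kcal/day.
TEE = 1512.75 × 1.9 = 2874.225 kcal/day.
Required daily deficit = 1 × 7700 ÷ 7 = 1100 kcal/day.
Target intake = 2874.225 − 1100 = 1774.225 kcal/day.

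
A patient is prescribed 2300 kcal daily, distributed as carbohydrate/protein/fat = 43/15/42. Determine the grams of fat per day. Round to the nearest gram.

Fat energy = 42% × 2300 = 966 kcal.
At 9 kcal/g: 966 ÷ 9 = 107.3333 g.

107 g/day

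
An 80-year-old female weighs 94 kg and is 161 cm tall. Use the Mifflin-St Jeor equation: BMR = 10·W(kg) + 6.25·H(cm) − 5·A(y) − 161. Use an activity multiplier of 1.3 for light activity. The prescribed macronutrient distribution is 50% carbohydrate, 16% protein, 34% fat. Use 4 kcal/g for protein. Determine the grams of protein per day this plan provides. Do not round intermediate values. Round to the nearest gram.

72 g/day

Mifflin-St Jeor (female): BMR = 10(94) + 6.25(161) − 5(80) − 161 = 940 + 1006.25 − 400 − 161 = 1385.25 kcal/day.
TEE = 1385.25 × 1.3 = 1800.825 kcal/day.
Protein energy = 16% × 1800.825 = 288.132 kcal.
Protein = 288.132 ÷ 4 kcal/g = 72.033 g.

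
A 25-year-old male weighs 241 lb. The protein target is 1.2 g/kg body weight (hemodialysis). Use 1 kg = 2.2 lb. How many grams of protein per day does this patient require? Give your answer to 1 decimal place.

Weight in kg = 241 ÷ 2.2 = 109.5455 kg.
Protein = 1.2 g/kg × 109.5455 kg = 131.4545 g/day.

131.5 g/day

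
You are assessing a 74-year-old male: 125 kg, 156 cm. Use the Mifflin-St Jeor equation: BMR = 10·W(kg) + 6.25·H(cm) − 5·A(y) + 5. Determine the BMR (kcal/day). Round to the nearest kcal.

1860 kcal/day

Mifflin-St Jeor (male): BMR = 10(125) + 6.25(156) − 5(74) + 5 = 1250 + 975 − 370 + 5 = 1860 kcal/day.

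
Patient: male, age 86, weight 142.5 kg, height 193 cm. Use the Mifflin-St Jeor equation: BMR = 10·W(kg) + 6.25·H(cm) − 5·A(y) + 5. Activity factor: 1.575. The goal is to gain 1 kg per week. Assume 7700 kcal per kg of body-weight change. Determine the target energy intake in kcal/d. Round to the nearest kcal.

Mifflin-St Jeor (male): BMR = 10(142.5) + 6.25(193) − 5(86) + 5 = 1425 + 1206.25 − 430 + 5 = 2206.25 kcal/day.
TEE = 2206.25 × 1.575 = 3474.8438 kcal/day.
Required daily surplus = 1 × 7700 ÷ 7 = 1100 kcal/day.
Target intake = 3474.8438 + 1100 = 4574.8438 kcal/day.

4575 kcal/d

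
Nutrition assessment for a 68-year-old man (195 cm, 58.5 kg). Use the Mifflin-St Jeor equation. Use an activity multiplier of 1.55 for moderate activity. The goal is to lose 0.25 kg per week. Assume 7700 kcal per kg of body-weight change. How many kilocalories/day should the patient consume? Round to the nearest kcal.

Mifflin-St Jeor (male): BMR = 10(58.5) + 6.25(195) − 5(68) + 5 = 585 + 1218.75 − 340 + 5 = 1468.75 kcal/day.
TEE = 1468.75 × 1.55 = 2276.5625 kcal/day.
Required daily deficit = 0.25 × 7700 ÷ 7 = 275 kcal/day.
Target intake = 2276.5625 − 275 = 2001.5625 kcal/day.

2002 kilocalories/day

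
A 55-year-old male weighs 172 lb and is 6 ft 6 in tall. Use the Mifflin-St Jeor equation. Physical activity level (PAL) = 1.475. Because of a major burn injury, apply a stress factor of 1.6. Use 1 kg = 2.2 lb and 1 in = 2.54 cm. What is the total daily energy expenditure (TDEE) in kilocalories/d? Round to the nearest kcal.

Convert to metric: weight = 172 ÷ 2.2 = 78.1818 kg; height = (6×12 + 6) × 2.54 = 78 × 2.54 = 198.12 cm.
Mifflin-St Jeor (male): BMR = 10(78.1818) + 6.25(198.12) − 5(55) + 5 = 781.8182 + 1238.25 − 275 + 5 = 1750.0682 kcal/day.
TEE = BMR × activity factor = 1750.0682 × 1.475 = 2581.3506 kcal/day.
Apply stress factor: 2581.3506 × 1.6 = 4130.1609 kcal/day.

4130 kilocalories/d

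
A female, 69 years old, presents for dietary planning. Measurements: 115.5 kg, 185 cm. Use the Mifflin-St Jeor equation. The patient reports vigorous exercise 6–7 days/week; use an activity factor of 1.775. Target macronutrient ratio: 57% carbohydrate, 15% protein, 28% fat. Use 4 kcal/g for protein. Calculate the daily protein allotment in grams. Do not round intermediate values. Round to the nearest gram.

Mifflin-St Jeor (female): BMR = 10(115.5) + 6.25(185) − 5(69) − 161 = 1155 + 1156.25 − 345 − 161 = 1805.25 kcal/day.
TEE = 1805.25 × 1.775 = 3204.3188 kcal/day.
Protein energy = 15% × 3204.3188 = 480.6478 kcal.
Protein = 480.6478 ÷ 4 kcal/g = 120.162 g.

120 g/day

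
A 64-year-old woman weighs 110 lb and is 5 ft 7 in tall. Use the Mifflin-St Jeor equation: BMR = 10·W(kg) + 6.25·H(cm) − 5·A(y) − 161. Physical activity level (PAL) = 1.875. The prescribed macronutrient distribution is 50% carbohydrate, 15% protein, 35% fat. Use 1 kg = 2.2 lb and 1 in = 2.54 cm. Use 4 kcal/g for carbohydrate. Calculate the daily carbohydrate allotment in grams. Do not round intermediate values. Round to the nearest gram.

254 g/day

Convert to metric: weight = 110 ÷ 2.2 = 50 kg; height = (5×12 + 7) × 2.54 = 67 × 2.54 = 170.18 cm.
Mifflin-St Jeor (female): BMR = 10(50) + 6.25(170.18) − 5(64) − 161 = 500 + 1063.625 − 320 − 161 = 1082.625 kcal/day.
TEE = 1082.625 × 1.875 = 2029.9219 kcal/day.
Carbohydrate energy = 50% × 2029.9219 = 1014.9609 kcal.
Carbohydrate = 1014.9609 ÷ 4 kcal/g = 253.7402 g.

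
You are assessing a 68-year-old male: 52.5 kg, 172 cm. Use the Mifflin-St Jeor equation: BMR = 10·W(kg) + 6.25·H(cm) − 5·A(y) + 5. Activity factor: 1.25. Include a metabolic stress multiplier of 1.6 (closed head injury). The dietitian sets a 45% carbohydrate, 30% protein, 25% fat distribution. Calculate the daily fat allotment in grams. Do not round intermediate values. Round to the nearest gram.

70 g/day

Mifflin-St Jeor (male): BMR = 10(52.5) + 6.25(172) − 5(68) + 5 = 525 + 1075 − 340 + 5 = 1265 kcal/day.
TEE = 1265 × 1.25 = 1581.25 kcal/day.
With stress factor 1.6: 1581.25 × 1.6 = 2530 kcal/day.
Fat energy = 25% × 2530 = 632.5 kcal.
Fat = 632.5 ÷ 9 kcal/g = 70.2778 g.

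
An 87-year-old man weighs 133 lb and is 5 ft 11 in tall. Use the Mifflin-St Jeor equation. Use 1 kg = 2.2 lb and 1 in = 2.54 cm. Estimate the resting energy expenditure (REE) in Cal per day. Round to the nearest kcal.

1302 Cal per day

Convert to metric: weight = 133 ÷ 2.2 = 60.4545 kg; height = (5×12 + 11) × 2.54 = 71 × 2.54 = 180.34 cm.
Mifflin-St Jeor (male): BMR = 10(60.4545) + 6.25(180.34) − 5(87) + 5 = 604.5455 + 1127.125 − 435 + 5 = 1301.6705 kcal/day.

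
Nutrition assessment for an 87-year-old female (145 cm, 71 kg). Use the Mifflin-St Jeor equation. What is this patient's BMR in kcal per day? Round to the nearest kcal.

1020 kcal per day

Mifflin-St Jeor (female): BMR = 10(71) + 6.25(145) − 5(87) − 161 = 710 + 906.25 − 435 − 161 = 1020.25 kcal/day.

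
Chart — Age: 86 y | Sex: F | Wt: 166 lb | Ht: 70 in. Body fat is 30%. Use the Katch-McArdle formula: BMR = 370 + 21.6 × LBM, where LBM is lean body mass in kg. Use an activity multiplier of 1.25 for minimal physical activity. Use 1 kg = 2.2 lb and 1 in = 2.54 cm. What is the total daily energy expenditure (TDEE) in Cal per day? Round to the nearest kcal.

1889 Cal per day

Convert to metric: weight = 166 ÷ 2.2 = 75.4545 kg; height = 70 × 2.54 = 177.8 cm.
LBM = 75.4545 × (1 − 0.3) = 52.8182 kg. Katch-McArdle: BMR = 370 + 21.6 × 52.8182 = 1510.8727 kcal/day.
TEE = BMR × activity factor = 1510.8727 × 1.25 = 1888.5909 kcal/day.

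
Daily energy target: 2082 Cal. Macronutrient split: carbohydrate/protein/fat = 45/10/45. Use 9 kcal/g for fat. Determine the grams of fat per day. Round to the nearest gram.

104 g/day

Fat energy = 45% × 2082 = 936.9 kcal.
At 9 kcal/g: 936.9 ÷ 9 = 104.1 g.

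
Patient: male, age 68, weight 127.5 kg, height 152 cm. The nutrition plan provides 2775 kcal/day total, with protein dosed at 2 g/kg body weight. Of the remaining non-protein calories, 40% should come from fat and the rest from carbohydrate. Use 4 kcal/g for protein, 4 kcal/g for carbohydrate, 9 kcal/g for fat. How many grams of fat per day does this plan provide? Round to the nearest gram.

78 g/day

Protein = 2 × 127.5 = 255 g → 255 × 4 = 1020 kcal.
Non-protein calories = 2775 − 1020 = 1755 kcal.
Fat: 40% × 1755 = 702 kcal; carbohydrate: 1053 kcal.
Fat: 702 kcal ÷ 9 kcal/g = 78 g.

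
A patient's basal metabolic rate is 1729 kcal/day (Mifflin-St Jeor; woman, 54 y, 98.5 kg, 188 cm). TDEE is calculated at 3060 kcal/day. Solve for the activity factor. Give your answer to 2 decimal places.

Activity factor = TEE ÷ BMR = 3060 ÷ 1729 = 1.77.

1.77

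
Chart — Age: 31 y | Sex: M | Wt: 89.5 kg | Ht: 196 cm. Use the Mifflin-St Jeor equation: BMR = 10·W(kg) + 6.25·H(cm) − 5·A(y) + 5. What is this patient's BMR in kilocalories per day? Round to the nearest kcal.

1970 kilocalories per day

Mifflin-St Jeor (male): BMR = 10(89.5) + 6.25(196) − 5(31) + 5 = 895 + 1225 − 155 + 5 = 1970 kcal/day.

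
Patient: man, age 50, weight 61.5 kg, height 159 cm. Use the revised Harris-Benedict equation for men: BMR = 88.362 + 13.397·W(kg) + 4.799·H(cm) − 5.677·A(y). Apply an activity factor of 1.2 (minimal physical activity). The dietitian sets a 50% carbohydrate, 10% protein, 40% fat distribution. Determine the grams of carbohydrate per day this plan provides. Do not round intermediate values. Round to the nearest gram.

Harris-Benedict: BMR = 88.362 + 13.397(61.5) + 4.799(159) − 5.677(50) = 1391.4685 kcal/day.
TEE = 1391.4685 × 1.2 = 1669.7622 kcal/day.
Carbohydrate energy = 50% × 1669.7622 = 834.8811 kcal.
Carbohydrate = 834.8811 ÷ 4 kcal/g = 208.7203 g.

209 g/day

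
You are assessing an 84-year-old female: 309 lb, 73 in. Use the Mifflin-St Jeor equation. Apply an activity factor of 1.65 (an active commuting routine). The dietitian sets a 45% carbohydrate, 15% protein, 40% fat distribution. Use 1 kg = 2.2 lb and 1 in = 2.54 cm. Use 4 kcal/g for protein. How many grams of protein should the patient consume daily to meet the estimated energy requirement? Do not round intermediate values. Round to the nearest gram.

123 g/day

Convert to metric: weight = 309 ÷ 2.2 = 140.4545 kg; height = 73 × 2.54 = 185.42 cm.
Mifflin-St Jeor (female): BMR = 10(140.4545) + 6.25(185.42) − 5(84) − 161 = 1404.5455 + 1158.875 − 420 − 161 = 1982.4205 kcal/day.
TEE = 1982.4205 × 1.65 = 3270.9938 kcal/day.
Protein energy = 15% × 3270.9938 = 490.6491 kcal.
Protein = 490.6491 ÷ 4 kcal/g = 122.6623 g.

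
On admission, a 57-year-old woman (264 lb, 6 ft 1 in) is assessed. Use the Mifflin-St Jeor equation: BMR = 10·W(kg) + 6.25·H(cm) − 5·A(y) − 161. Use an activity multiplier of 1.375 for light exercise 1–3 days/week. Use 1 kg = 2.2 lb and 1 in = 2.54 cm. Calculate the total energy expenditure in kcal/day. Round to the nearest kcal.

Convert to metric: weight = 264 ÷ 2.2 = 120 kg; height = (6×12 + 1) × 2.54 = 73 × 2.54 = 185.42 cm.
Mifflin-St Jeor (female): BMR = 10(120) + 6.25(185.42) − 5(57) − 161 = 1200 + 1158.875 − 285 − 161 = 1912.875 kcal/day.
TEE = BMR × activity factor = 1912.875 × 1.375 = 2630.2031 kcal/day.

2630 kcal/day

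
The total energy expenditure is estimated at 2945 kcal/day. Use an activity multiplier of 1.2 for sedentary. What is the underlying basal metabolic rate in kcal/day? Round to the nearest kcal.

BMR = TEE ÷ activity factor = 2945 ÷ 1.2 = 2454.1667 kcal/day.

2454 kcal/day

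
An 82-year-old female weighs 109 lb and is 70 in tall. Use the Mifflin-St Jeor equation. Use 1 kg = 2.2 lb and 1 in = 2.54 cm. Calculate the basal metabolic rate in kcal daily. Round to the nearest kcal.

Convert to metric: weight = 109 ÷ 2.2 = 49.5455 kg; height = 70 × 2.54 = 177.8 cm.
Mifflin-St Jeor (female): BMR = 10(49.5455) + 6.25(177.8) − 5(82) − 161 = 495.4545 + 1111.25 − 410 − 161 = 1035.7045 kcal/day.

1036 kcal daily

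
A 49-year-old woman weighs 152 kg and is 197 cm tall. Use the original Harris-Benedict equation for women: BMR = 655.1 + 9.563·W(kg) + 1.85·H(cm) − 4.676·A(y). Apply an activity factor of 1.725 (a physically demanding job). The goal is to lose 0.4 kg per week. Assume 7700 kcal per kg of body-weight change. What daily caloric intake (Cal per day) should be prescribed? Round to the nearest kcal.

Harris-Benedict: BMR = 655.1 + 9.563(152) + 1.85(197) − 4.676(49) = 2244.002 kcal/day.
TEE = 2244.002 × 1.725 = 3870.9035 kcal/day.
Required daily deficit = 0.4 × 7700 ÷ 7 = 440 kcal/day.
Target intake = 3870.9035 − 440 = 3430.9035 kcal/day.

3431 Cal per day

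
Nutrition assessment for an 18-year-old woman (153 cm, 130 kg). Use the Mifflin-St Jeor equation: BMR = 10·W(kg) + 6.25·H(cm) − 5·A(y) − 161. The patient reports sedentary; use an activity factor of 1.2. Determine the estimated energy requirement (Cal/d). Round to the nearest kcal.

Mifflin-St Jeor (female): BMR = 10(130) + 6.25(153) − 5(18) − 161 = 1300 + 956.25 − 90 − 161 = 2005.25 kcal/day.
TEE = BMR × activity factor = 2005.25 × 1.2 = 2406.3 kcal/day.

2406 Cal/d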